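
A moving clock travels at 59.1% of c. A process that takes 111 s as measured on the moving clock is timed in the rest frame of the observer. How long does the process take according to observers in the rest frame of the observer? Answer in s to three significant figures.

Δt = 138 s

β = 0.591; γ = 1/√(1 − 0.591²) = 1/√0.6507 = 1.240
The interval measured on the moving clock is the proper time (both events occur at the same place in that frame); the lab-frame interval is Δt = γτ = 1.240 × 111 s.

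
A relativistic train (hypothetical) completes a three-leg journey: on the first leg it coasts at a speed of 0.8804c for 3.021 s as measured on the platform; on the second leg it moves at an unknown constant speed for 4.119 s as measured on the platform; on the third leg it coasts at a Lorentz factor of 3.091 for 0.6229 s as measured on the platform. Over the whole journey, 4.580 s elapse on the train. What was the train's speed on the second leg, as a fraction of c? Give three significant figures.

Leg 1: γ = 1/√(1 − 0.8804²) = 1/√0.2249 = 2.109; τ_1 = 3.021/2.109 = 1.433 s.
Leg 2: speed unknown; τ_2 = 4.119/γ_2.
Leg 3: γ = 3.091; τ_3 = 0.6229/3.091 = 0.2015 s.
Total proper time: 1.433 + τ_2 + 0.2015 = 4.580, so τ_2 = 4.580 − 1.634 = 2.946 s.
γ_2 = 4.119/2.946 = 1.398; β = √(1 − 1/γ²) = √0.4885.

β = 0.699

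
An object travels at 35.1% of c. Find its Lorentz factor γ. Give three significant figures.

β = 0.351; γ = 1/√(1 − 0.351²) = 1/√0.8768 = 1.068

γ = 1.07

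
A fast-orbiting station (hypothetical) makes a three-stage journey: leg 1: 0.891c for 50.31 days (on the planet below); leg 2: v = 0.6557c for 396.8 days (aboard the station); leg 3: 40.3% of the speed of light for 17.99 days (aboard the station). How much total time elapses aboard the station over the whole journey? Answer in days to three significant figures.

Leg 1: γ = 1/√(1 − 0.891²) = 1/√0.2061 = 2.203; τ_1 = 50.31/2.203 = 22.84 days.
Leg 2: 396.8 days is already measured aboard the station.
Leg 3: 17.99 days is already measured aboard the station.
Total: 22.84 + 396.8 + 17.99 days.

τ = 438 days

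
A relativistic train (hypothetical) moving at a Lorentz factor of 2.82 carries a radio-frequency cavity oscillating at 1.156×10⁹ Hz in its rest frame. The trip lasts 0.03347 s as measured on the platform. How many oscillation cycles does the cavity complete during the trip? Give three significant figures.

γ = 2.82
The oscillator's own cycle count is N = f × τ where τ is the proper time on the train. τ = Δt/γ = 0.03347/2.820 = 0.01187 s = 1.187×10⁻² s.
N = 1.156×10⁹ × 1.187×10⁻² = 1.372×10⁷.

N = 1.37×10⁷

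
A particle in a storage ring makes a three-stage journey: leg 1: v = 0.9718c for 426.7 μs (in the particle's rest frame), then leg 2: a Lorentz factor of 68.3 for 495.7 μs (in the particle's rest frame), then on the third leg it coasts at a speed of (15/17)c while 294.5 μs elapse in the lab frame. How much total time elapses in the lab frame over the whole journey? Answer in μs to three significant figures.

Leg 1: γ = 1/√(1 − 0.9718²) = 1/√0.05560 = 4.241; Δt_1 = 4.241 × 426.7 = 1810 μs.
Leg 2: γ = 68.3; Δt_2 = 68.30 × 495.7 = 3.386×10⁴ μs.
Leg 3: 294.5 μs is already measured in the lab frame.
Total: 1810 + 3.386×10⁴ + 294.5 μs.

Δt = 3.60×10⁴ μs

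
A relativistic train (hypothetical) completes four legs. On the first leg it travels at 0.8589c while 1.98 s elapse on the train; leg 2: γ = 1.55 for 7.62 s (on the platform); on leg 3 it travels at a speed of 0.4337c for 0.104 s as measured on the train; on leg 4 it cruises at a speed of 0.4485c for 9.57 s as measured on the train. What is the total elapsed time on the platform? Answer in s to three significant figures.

Δt = 22.3 s

Leg 1: γ = 1/√(1 − 0.8589²) = 1/√0.2623 = 1.953; Δt_1 = 1.953 × 1.98 = 3.866 s.
Leg 2: 7.62 s is already measured on the platform.
Leg 3: γ = 1/√(1 − 0.4337²) = 1/√0.8119 = 1.110; Δt_3 = 1.110 × 0.104 = 0.1154 s.
Leg 4: γ = 1/√(1 − 0.4485²) = 1/√0.7988 = 1.119; Δt_4 = 1.119 × 9.57 = 10.71 s.
Total: 3.866 + 7.620 + 0.1154 + 10.71 s.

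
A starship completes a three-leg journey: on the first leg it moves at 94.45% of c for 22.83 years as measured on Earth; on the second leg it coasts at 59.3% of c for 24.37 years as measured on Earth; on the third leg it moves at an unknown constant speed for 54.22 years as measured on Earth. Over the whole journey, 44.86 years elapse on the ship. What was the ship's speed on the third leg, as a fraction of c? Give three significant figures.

β = 0.945

Leg 1: β = 0.9445; γ = 1/√(1 − 0.9445²) = 1/√0.1079 = 3.044; τ_1 = 22.83/3.044 = 7.500 years.
Leg 2: β = 0.593; γ = 1/√(1 − 0.593²) = 1/√0.6484 = 1.242; τ_2 = 24.37/1.242 = 19.62 years.
Leg 3: speed unknown; τ_3 = 54.22/γ_3.
Total proper time: 7.500 + 19.62 + τ_3 = 44.86, so τ_3 = 44.86 − 27.12 = 17.74 years.
γ_3 = 54.22/17.74 = 3.057; β = √(1 − 1/γ²) = √0.8930.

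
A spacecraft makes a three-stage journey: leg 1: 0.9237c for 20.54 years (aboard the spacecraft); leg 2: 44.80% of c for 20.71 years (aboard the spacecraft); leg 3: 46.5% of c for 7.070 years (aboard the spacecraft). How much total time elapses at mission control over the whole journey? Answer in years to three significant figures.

Δt = 84.8 years

Leg 1: γ = 1/√(1 − 0.9237²) = 1/√0.1468 = 2.610; Δt_1 = 2.610 × 20.54 = 53.61 years.
Leg 2: β = 0.4480; γ = 1/√(1 − 0.4480²) = 1/√0.7993 = 1.119; Δt_2 = 1.119 × 20.71 = 23.16 years.
Leg 3: β = 0.465; γ = 1/√(1 − 0.465²) = 1/√0.7838 = 1.130; Δt_3 = 1.130 × 7.070 = 7.986 years.
Total: 53.61 + 23.16 + 7.986 years.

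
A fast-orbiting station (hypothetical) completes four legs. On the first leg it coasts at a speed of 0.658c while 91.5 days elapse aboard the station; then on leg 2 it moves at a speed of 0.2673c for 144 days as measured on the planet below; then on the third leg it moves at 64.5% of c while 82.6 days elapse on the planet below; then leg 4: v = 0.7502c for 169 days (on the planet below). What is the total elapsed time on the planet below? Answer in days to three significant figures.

Δt = 517 days

Leg 1: γ = 1/√(1 − 0.658²) = 1/√0.5670 = 1.328; Δt_1 = 1.328 × 91.5 = 121.5 days.
Leg 2: 144 days is already measured on the planet below.
Leg 3: 82.6 days is already measured on the planet below.
Leg 4: 169 days is already measured on the planet below.
Total: 121.5 + 144.0 + 82.60 + 169.0 days.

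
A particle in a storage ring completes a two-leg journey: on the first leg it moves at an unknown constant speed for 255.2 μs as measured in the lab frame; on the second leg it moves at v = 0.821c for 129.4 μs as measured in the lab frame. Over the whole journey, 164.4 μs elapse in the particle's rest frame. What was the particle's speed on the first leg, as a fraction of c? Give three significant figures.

β = 0.935

Leg 1: speed unknown; τ_1 = 255.2/γ_1.
Leg 2: γ = 1/√(1 − 0.821²) = 1/√0.3260 = 1.752; τ_2 = 129.4/1.752 = 73.88 μs.
Total proper time: τ_1 + 73.88 = 164.4, so τ_1 = 164.4 − 73.88 = 90.52 μs.
γ_1 = 255.2/90.52 = 2.819; β = √(1 − 1/γ²) = √0.8742.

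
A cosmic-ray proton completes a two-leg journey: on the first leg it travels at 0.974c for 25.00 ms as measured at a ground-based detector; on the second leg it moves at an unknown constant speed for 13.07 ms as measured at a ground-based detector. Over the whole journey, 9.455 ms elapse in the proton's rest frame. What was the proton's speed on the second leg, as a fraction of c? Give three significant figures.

β = 0.957

Leg 1: γ = 1/√(1 − 0.974²) = 1/√0.05132 = 4.414; τ_1 = 25.00/4.414 = 5.664 ms.
Leg 2: speed unknown; τ_2 = 13.07/γ_2.
Total proper time: 5.664 + τ_2 = 9.455, so τ_2 = 9.455 − 5.664 = 3.791 ms.
γ_2 = 13.07/3.791 = 3.447; β = √(1 − 1/γ²) = √0.9159.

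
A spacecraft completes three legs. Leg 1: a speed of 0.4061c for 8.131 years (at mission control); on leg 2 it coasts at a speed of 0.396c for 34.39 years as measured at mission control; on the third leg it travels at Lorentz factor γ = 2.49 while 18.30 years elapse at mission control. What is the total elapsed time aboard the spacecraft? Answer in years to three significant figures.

Leg 1: γ = 1/√(1 − 0.4061²) = 1/√0.8351 = 1.094; τ_1 = 8.131/1.094 = 7.430 years.
Leg 2: γ = 1/√(1 − 0.396²) = 1/√0.8432 = 1.089; τ_2 = 34.39/1.089 = 31.58 years.
Leg 3: γ = 2.49; τ_3 = 18.30/2.490 = 7.349 years.
Total: 7.430 + 31.58 + 7.349 years.

τ = 46.4 years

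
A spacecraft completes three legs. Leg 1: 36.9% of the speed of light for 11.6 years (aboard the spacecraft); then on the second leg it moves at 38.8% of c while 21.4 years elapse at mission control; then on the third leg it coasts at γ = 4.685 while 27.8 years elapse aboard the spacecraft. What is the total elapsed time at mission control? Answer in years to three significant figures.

Leg 1: β = 0.369; γ = 1/√(1 − 0.369²) = 1/√0.8638 = 1.076; Δt_1 = 1.076 × 11.6 = 12.48 years.
Leg 2: 21.4 years is already measured at mission control.
Leg 3: γ = 4.685; Δt_3 = 4.685 × 27.8 = 130.2 years.
Total: 12.48 + 21.40 + 130.2 years.

Δt = 164 years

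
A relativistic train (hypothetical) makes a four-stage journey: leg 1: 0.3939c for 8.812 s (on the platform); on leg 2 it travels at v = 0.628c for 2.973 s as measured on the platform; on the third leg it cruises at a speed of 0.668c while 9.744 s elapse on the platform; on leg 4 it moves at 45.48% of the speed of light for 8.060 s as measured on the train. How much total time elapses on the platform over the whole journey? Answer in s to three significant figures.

Δt = 30.6 s

Leg 1: 8.812 s is already measured on the platform.
Leg 2: 2.973 s is already measured on the platform.
Leg 3: 9.744 s is already measured on the platform.
Leg 4: β = 0.4548; γ = 1/√(1 − 0.4548²) = 1/√0.7932 = 1.123; Δt_4 = 1.123 × 8.060 = 9.050 s.
Total: 8.812 + 2.973 + 9.744 + 9.050 s.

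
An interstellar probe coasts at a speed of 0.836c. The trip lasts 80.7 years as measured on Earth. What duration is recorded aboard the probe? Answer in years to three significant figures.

γ = 1/√(1 − 0.836²) = 1/√0.3011 = 1.822
The interval measured on Earth is the dilated one; the clock aboard the probe measures the proper time τ = Δt/γ = 80.7/1.822 years.

τ = 44.3 years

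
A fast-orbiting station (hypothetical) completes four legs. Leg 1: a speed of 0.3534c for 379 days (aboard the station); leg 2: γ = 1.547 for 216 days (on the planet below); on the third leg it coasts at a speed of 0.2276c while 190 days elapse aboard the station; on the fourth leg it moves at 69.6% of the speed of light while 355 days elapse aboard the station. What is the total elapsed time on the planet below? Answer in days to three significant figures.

Δt = 1310 days

Leg 1: γ = 1/√(1 − 0.3534²) = 1/√0.8751 = 1.069; Δt_1 = 1.069 × 379 = 405.1 days.
Leg 2: 216 days is already measured on the planet below.
Leg 3: γ = 1/√(1 − 0.2276²) = 1/√0.9482 = 1.027; Δt_3 = 1.027 × 190 = 195.1 days.
Leg 4: β = 0.696; γ = 1/√(1 − 0.696²) = 1/√0.5156 = 1.393; Δt_4 = 1.393 × 355 = 494.4 days.
Total: 405.1 + 216.0 + 195.1 + 494.4 days.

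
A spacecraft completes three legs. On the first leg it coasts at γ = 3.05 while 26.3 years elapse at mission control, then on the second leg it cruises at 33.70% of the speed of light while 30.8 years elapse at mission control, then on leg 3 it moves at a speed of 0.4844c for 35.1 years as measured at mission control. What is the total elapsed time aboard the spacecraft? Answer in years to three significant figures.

Leg 1: γ = 3.05; τ_1 = 26.3/3.050 = 8.623 years.
Leg 2: β = 0.3370; γ = 1/√(1 − 0.3370²) = 1/√0.8864 = 1.062; τ_2 = 30.8/1.062 = 29.00 years.
Leg 3: γ = 1/√(1 − 0.4844²) = 1/√0.7654 = 1.143; τ_3 = 35.1/1.143 = 30.71 years.
Total: 8.623 + 29.00 + 30.71 years.

τ = 68.3 years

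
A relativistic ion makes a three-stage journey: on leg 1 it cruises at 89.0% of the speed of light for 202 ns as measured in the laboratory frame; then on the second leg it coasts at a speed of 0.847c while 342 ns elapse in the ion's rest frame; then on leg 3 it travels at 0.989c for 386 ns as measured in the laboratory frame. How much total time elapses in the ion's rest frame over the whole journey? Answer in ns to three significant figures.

Leg 1: β = 0.890; γ = 1/√(1 − 0.890²) = 1/√0.2079 = 2.193; τ_1 = 202/2.193 = 92.10 ns.
Leg 2: 342 ns is already measured in the ion's rest frame.
Leg 3: γ = 1/√(1 − 0.989²) = 1/√0.02188 = 6.761; τ_3 = 386/6.761 = 57.10 ns.
Total: 92.10 + 342.0 + 57.10 ns.

τ = 491 ns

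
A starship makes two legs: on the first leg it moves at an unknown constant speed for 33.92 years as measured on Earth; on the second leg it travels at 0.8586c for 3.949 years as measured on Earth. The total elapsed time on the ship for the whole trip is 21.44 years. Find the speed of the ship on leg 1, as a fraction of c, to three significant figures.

Leg 1: speed unknown; τ_1 = 33.92/γ_1.
Leg 2: γ = 1/√(1 − 0.8586²) = 1/√0.2628 = 1.951; τ_2 = 3.949/1.951 = 2.024 years.
Total proper time: τ_1 + 2.024 = 21.44, so τ_1 = 21.44 − 2.024 = 19.42 years.
γ_1 = 33.92/19.42 = 1.747; β = √(1 − 1/γ²) = √0.6724.

β = 0.820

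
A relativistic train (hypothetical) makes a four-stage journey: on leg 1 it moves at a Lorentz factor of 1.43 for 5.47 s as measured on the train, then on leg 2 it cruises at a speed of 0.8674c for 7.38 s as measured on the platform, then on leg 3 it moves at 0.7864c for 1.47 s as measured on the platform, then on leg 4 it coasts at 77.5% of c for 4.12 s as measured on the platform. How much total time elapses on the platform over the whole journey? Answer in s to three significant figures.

Leg 1: γ = 1.43; Δt_1 = 1.430 × 5.47 = 7.822 s.
Leg 2: 7.38 s is already measured on the platform.
Leg 3: 1.47 s is already measured on the platform.
Leg 4: 4.12 s is already measured on the platform.
Total: 7.822 + 7.380 + 1.470 + 4.120 s.

Δt = 20.8 s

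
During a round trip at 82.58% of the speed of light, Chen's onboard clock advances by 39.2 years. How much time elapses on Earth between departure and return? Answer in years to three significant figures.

Δt = 69.5 years

β = 0.8258; γ = 1/√(1 − 0.8258²) = 1/√0.3181 = 1.773
Earth-frame duration is the dilated interval: Δt = γτ = 1.773 × 39.2 years.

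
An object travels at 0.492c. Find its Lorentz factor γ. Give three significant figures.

γ = 1.15

γ = 1/√(1 − 0.492²) = 1/√0.7579 = 1.149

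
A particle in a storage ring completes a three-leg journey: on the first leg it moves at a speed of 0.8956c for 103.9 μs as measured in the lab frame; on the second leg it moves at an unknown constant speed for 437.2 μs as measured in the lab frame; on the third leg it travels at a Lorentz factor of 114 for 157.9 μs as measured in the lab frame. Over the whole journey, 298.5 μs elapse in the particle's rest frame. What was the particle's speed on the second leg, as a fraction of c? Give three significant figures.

β = 0.819

Leg 1: γ = 1/√(1 − 0.8956²) = 1/√0.1979 = 2.248; τ_1 = 103.9/2.248 = 46.22 μs.
Leg 2: speed unknown; τ_2 = 437.2/γ_2.
Leg 3: γ = 114; τ_3 = 157.9/114.0 = 1.385 μs.
Total proper time: 46.22 + τ_2 + 1.385 = 298.5, so τ_2 = 298.5 − 47.61 = 250.9 μs.
γ_2 = 437.2/250.9 = 1.743; β = √(1 − 1/γ²) = √0.6707.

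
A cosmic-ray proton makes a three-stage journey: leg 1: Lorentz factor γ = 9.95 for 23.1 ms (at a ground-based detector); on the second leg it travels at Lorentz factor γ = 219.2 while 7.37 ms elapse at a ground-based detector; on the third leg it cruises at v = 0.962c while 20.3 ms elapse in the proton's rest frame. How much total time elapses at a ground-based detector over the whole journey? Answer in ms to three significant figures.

Leg 1: 23.1 ms is already measured at a ground-based detector.
Leg 2: 7.37 ms is already measured at a ground-based detector.
Leg 3: γ = 1/√(1 − 0.962²) = 1/√0.07456 = 3.662; Δt_3 = 3.662 × 20.3 = 74.35 ms.
Total: 23.10 + 7.370 + 74.35 ms.

Δt = 105 ms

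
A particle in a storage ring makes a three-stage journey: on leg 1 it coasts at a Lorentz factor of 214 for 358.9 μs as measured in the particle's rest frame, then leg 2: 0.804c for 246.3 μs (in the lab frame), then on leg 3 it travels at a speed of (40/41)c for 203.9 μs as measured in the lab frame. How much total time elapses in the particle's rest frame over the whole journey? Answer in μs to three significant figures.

Leg 1: 358.9 μs is already measured in the particle's rest frame.
Leg 2: γ = 1/√(1 − 0.804²) = 1/√0.3536 = 1.682; τ_2 = 246.3/1.682 = 146.5 μs.
Leg 3: γ = 1/√(1 − (40/41)²) = 41/9 ≈ 4.556; τ_3 = 203.9/4.556 = 44.76 μs.
Total: 358.9 + 146.5 + 44.76 μs.

τ = 550 μs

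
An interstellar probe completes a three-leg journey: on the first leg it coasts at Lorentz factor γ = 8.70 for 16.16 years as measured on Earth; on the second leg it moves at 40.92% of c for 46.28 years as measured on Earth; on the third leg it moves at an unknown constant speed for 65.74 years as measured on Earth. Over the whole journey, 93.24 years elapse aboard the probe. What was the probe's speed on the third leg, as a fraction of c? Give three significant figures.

Leg 1: γ = 8.70; τ_1 = 16.16/8.700 = 1.857 years.
Leg 2: β = 0.4092; γ = 1/√(1 − 0.4092²) = 1/√0.8326 = 1.096; τ_2 = 46.28/1.096 = 42.23 years.
Leg 3: speed unknown; τ_3 = 65.74/γ_3.
Total proper time: 1.857 + 42.23 + τ_3 = 93.24, so τ_3 = 93.24 − 44.09 = 49.15 years.
γ_3 = 65.74/49.15 = 1.337; β = √(1 − 1/γ²) = √0.4409.

β = 0.664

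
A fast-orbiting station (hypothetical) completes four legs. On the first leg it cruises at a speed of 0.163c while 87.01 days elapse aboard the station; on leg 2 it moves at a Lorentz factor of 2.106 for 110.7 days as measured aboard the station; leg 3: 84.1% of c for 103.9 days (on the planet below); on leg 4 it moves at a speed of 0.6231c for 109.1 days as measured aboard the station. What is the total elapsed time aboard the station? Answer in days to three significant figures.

τ = 363 days

Leg 1: 87.01 days is already measured aboard the station.
Leg 2: 110.7 days is already measured aboard the station.
Leg 3: β = 0.841; γ = 1/√(1 − 0.841²) = 1/√0.2927 = 1.848; τ_3 = 103.9/1.848 = 56.21 days.
Leg 4: 109.1 days is already measured aboard the station.
Total: 87.01 + 110.7 + 56.21 + 109.1 days.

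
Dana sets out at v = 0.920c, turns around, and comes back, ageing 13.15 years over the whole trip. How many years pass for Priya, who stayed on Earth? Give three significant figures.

γ = 1/√(1 − 0.920²) = 1/√0.1536 = 2.552
Earth-frame duration is the dilated interval: Δt = γτ = 2.552 × 13.15 years.

Δt = 33.6 years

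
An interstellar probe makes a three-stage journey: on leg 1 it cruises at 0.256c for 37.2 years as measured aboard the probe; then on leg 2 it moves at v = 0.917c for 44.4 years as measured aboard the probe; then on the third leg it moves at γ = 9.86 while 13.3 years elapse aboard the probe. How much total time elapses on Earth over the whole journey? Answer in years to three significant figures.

Δt = 281 years

Leg 1: γ = 1/√(1 − 0.256²) = 1/√0.9345 = 1.034; Δt_1 = 1.034 × 37.2 = 38.48 years.
Leg 2: γ = 1/√(1 − 0.917²) = 1/√0.1591 = 2.507; Δt_2 = 2.507 × 44.4 = 111.3 years.
Leg 3: γ = 9.86; Δt_3 = 9.860 × 13.3 = 131.1 years.
Total: 38.48 + 111.3 + 131.1 years.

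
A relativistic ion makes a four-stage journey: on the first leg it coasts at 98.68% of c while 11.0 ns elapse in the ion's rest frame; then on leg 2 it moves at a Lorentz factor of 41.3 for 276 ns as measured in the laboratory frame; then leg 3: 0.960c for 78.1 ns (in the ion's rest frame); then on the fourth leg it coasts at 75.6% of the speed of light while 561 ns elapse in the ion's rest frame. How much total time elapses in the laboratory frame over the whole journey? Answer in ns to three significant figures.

Leg 1: β = 0.9868; γ = 1/√(1 − 0.9868²) = 1/√0.02623 = 6.175; Δt_1 = 6.175 × 11.0 = 67.92 ns.
Leg 2: 276 ns is already measured in the laboratory frame.
Leg 3: γ = 1/√(1 − 0.960²) = 25/7 ≈ 3.571; Δt_3 = 3.571 × 78.1 = 278.9 ns.
Leg 4: β = 0.756; γ = 1/√(1 − 0.756²) = 1/√0.4285 = 1.528; Δt_4 = 1.528 × 561 = 857.0 ns.
Total: 67.92 + 276.0 + 278.9 + 857.0 ns.

Δt = 1480 ns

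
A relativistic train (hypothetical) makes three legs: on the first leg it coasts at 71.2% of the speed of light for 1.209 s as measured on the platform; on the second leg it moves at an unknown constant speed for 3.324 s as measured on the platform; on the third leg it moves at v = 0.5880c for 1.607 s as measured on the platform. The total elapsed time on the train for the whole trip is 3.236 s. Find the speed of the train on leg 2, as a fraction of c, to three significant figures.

Leg 1: β = 0.712; γ = 1/√(1 − 0.712²) = 1/√0.4931 = 1.424; τ_1 = 1.209/1.424 = 0.8489 s.
Leg 2: speed unknown; τ_2 = 3.324/γ_2.
Leg 3: γ = 1/√(1 − 0.5880²) = 1/√0.6543 = 1.236; τ_3 = 1.607/1.236 = 1.300 s.
Total proper time: 0.8489 + τ_2 + 1.300 = 3.236, so τ_2 = 3.236 − 2.149 = 1.087 s.
γ_2 = 3.324/1.087 = 3.057; β = √(1 − 1/γ²) = √0.8930.

β = 0.945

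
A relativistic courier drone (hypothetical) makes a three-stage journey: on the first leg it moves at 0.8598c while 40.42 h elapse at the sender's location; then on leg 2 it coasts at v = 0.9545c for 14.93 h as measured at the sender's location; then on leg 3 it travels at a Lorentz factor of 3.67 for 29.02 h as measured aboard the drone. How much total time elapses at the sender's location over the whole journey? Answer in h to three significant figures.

Δt = 162 h

Leg 1: 40.42 h is already measured at the sender's location.
Leg 2: 14.93 h is already measured at the sender's location.
Leg 3: γ = 3.67; Δt_3 = 3.670 × 29.02 = 106.5 h.
Total: 40.42 + 14.93 + 106.5 h.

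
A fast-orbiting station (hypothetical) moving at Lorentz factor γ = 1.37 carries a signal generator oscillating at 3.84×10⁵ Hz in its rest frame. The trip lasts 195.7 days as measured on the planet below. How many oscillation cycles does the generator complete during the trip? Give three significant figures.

γ = 1.37
The oscillator's own cycle count is N = f × τ where τ is the proper time aboard the station. τ = Δt/γ = 195.7/1.370 = 142.8 days = 1.234×10⁷ s.
N = 3.84×10⁵ × 1.234×10⁷ = 4.739×10¹².

N = 4.74×10¹²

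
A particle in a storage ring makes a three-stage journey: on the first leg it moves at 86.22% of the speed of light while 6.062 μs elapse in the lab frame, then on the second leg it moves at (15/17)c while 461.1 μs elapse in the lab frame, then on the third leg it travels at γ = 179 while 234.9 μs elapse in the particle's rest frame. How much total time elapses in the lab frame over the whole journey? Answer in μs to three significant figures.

Leg 1: 6.062 μs is already measured in the lab frame.
Leg 2: 461.1 μs is already measured in the lab frame.
Leg 3: γ = 179; Δt_3 = 179.0 × 234.9 = 4.205×10⁴ μs.
Total: 6.062 + 461.1 + 4.205×10⁴ μs.

Δt = 4.25×10⁴ μs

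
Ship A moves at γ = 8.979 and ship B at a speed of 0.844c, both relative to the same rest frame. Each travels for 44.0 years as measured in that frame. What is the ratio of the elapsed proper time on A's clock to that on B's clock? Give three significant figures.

τ_A/τ_B = 0.208

A: γ = 8.979. B: γ = 1/√(1 − 0.844²) = 1/√0.2877 = 1.864.
τ_A/τ_B = γ_B/γ_A = 1.864/8.979 = 0.2076, so τ_A/τ_B = 0.2076.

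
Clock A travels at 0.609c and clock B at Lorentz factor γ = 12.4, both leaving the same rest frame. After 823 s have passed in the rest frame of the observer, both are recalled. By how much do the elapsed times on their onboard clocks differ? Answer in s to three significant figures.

A: γ = 1/√(1 − 0.609²) = 1/√0.6291 = 1.261; τ_A = 823/1.261 = 652.8 s.
B: γ = 12.4; τ_B = 823/12.40 = 66.37 s.

|τ_A − τ_B| = 586 s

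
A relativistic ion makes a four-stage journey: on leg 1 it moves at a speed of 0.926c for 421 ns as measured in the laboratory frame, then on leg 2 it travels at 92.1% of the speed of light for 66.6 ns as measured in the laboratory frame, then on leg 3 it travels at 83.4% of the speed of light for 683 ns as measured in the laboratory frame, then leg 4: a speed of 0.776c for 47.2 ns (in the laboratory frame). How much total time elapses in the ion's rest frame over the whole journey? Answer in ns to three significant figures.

Leg 1: γ = 1/√(1 − 0.926²) = 1/√0.1425 = 2.649; τ_1 = 421/2.649 = 158.9 ns.
Leg 2: β = 0.921; γ = 1/√(1 − 0.921²) = 1/√0.1518 = 2.567; τ_2 = 66.6/2.567 = 25.94 ns.
Leg 3: β = 0.834; γ = 1/√(1 − 0.834²) = 1/√0.3044 = 1.812; τ_3 = 683/1.812 = 376.9 ns.
Leg 4: γ = 1/√(1 − 0.776²) = 1/√0.3978 = 1.585; τ_4 = 47.2/1.585 = 29.77 ns.
Total: 158.9 + 25.94 + 376.9 + 29.77 ns.

τ = 592 ns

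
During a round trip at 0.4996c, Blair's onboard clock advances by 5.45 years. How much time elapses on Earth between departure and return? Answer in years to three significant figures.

γ = 1/√(1 − 0.4996²) = 1/√0.7504 = 1.154
Earth-frame duration is the dilated interval: Δt = γτ = 1.154 × 5.45 years.

Δt = 6.29 years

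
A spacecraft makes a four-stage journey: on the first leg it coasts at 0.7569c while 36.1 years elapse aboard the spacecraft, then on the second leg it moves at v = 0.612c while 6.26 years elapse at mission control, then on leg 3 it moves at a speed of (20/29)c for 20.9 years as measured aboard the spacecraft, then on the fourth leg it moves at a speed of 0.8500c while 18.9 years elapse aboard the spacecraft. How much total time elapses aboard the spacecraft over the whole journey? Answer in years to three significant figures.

Leg 1: 36.1 years is already measured aboard the spacecraft.
Leg 2: γ = 1/√(1 − 0.612²) = 1/√0.6255 = 1.264; τ_2 = 6.26/1.264 = 4.951 years.
Leg 3: 20.9 years is already measured aboard the spacecraft.
Leg 4: 18.9 years is already measured aboard the spacecraft.
Total: 36.10 + 4.951 + 20.90 + 18.90 years.

τ = 80.9 years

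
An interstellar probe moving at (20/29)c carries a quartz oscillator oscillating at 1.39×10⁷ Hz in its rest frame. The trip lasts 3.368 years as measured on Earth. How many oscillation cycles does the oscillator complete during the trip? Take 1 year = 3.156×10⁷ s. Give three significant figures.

γ = 1/√(1 − (20/29)²) = 29/21 ≈ 1.381
The oscillator's own cycle count is N = f × τ where τ is the proper time aboard the probe. τ = Δt/γ = 3.368/1.381 = 2.439 years = 7.697×10⁷ s.
N = 1.39×10⁷ × 7.697×10⁷ = 1.070×10¹⁵.

N = 1.07×10¹⁵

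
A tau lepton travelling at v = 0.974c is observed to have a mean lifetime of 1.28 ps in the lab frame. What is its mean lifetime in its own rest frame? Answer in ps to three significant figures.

τ₀ = 0.290 ps

γ = 1/√(1 − 0.974²) = 1/√0.05132 = 4.414
The lab-frame lifetime is the dilated interval; the proper lifetime is τ₀ = Δt/γ = 1.28/4.414 ps.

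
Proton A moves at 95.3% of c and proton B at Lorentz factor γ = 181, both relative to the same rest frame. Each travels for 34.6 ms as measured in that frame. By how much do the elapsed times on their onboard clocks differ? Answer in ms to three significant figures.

A: β = 0.953; γ = 1/√(1 − 0.953²) = 1/√0.09179 = 3.301; τ_A = 34.6/3.301 = 10.48 ms.
B: γ = 181; τ_B = 34.6/181.0 = 0.1912 ms.

|τ_A − τ_B| = 10.3 ms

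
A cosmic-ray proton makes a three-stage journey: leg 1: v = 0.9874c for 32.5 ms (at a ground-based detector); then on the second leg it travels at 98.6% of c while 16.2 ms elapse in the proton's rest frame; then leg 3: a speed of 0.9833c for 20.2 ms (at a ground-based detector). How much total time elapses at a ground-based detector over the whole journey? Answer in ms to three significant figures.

Δt = 150 ms

Leg 1: 32.5 ms is already measured at a ground-based detector.
Leg 2: β = 0.986; γ = 1/√(1 − 0.986²) = 1/√0.02780 = 5.997; Δt_2 = 5.997 × 16.2 = 97.15 ms.
Leg 3: 20.2 ms is already measured at a ground-based detector.
Total: 32.50 + 97.15 + 20.20 ms.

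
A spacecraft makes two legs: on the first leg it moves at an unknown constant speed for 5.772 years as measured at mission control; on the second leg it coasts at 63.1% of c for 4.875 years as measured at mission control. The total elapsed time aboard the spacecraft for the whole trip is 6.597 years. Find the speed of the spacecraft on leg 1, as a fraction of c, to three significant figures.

Leg 1: speed unknown; τ_1 = 5.772/γ_1.
Leg 2: β = 0.631; γ = 1/√(1 − 0.631²) = 1/√0.6018 = 1.289; τ_2 = 4.875/1.289 = 3.782 years.
Total proper time: τ_1 + 3.782 = 6.597, so τ_1 = 6.597 − 3.782 = 2.815 years.
γ_1 = 5.772/2.815 = 2.050; β = √(1 − 1/γ²) = √0.7621.

β = 0.873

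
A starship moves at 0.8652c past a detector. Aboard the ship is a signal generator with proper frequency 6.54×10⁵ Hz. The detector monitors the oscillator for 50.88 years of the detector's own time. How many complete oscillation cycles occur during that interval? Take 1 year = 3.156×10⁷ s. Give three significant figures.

N = 5.27×10¹⁴

γ = 1/√(1 − 0.8652²) = 1/√0.2514 = 1.994
During 50.88 years of lab time, the oscillator's proper time advances by τ = Δt/γ = 50.88/1.994 = 25.51 years = 8.052×10⁸ s.
N = f × τ = 6.54×10⁵ × 8.052×10⁸ = 5.266×10¹⁴.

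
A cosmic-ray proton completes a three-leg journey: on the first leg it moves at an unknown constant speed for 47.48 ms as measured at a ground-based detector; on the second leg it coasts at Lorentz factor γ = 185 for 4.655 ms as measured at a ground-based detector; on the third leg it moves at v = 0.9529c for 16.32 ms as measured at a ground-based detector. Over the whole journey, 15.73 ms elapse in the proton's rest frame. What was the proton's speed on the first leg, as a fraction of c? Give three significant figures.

β = 0.974

Leg 1: speed unknown; τ_1 = 47.48/γ_1.
Leg 2: γ = 185; τ_2 = 4.655/185.0 = 0.02516 ms.
Leg 3: γ = 1/√(1 − 0.9529²) = 1/√0.09198 = 3.297; τ_3 = 16.32/3.297 = 4.950 ms.
Total proper time: τ_1 + 0.02516 + 4.950 = 15.73, so τ_1 = 15.73 − 4.975 = 10.76 ms.
γ_1 = 47.48/10.76 = 4.415; β = √(1 − 1/γ²) = √0.9487.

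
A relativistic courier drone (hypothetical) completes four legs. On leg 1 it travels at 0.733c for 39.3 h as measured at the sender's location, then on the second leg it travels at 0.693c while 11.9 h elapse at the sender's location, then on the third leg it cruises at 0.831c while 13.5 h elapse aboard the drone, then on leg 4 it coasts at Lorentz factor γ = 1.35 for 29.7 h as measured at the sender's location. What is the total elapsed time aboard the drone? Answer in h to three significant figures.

τ = 70.8 h

Leg 1: γ = 1/√(1 − 0.733²) = 1/√0.4627 = 1.470; τ_1 = 39.3/1.470 = 26.73 h.
Leg 2: γ = 1/√(1 − 0.693²) = 1/√0.5198 = 1.387; τ_2 = 11.9/1.387 = 8.579 h.
Leg 3: 13.5 h is already measured aboard the drone.
Leg 4: γ = 1.35; τ_4 = 29.7/1.350 = 22.00 h.
Total: 26.73 + 8.579 + 13.50 + 22.00 h.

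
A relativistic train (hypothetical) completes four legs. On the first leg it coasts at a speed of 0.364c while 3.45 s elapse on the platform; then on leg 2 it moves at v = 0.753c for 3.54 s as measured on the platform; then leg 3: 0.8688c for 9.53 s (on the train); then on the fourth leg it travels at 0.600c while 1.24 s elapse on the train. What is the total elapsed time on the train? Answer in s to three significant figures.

τ = 16.3 s

Leg 1: γ = 1/√(1 − 0.364²) = 1/√0.8675 = 1.074; τ_1 = 3.45/1.074 = 3.213 s.
Leg 2: γ = 1/√(1 − 0.753²) = 1/√0.4330 = 1.520; τ_2 = 3.54/1.520 = 2.329 s.
Leg 3: 9.53 s is already measured on the train.
Leg 4: 1.24 s is already measured on the train.
Total: 3.213 + 2.329 + 9.530 + 1.240 s.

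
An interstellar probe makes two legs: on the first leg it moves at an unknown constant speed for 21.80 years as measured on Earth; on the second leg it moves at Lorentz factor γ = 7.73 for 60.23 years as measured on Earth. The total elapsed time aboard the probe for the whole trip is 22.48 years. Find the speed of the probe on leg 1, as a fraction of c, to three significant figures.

Leg 1: speed unknown; τ_1 = 21.80/γ_1.
Leg 2: γ = 7.73; τ_2 = 60.23/7.730 = 7.792 years.
Total proper time: τ_1 + 7.792 = 22.48, so τ_1 = 22.48 − 7.792 = 14.69 years.
γ_1 = 21.80/14.69 = 1.484; β = √(1 − 1/γ²) = √0.5460.

β = 0.739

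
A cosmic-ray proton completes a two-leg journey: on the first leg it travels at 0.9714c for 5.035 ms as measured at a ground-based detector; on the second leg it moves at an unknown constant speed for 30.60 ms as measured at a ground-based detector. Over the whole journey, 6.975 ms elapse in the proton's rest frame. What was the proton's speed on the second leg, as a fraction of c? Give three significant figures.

β = 0.982

Leg 1: γ = 1/√(1 − 0.9714²) = 1/√0.05638 = 4.211; τ_1 = 5.035/4.211 = 1.196 ms.
Leg 2: speed unknown; τ_2 = 30.60/γ_2.
Total proper time: 1.196 + τ_2 = 6.975, so τ_2 = 6.975 − 1.196 = 5.779 ms.
γ_2 = 30.60/5.779 = 5.295; β = √(1 − 1/γ²) = √0.9643.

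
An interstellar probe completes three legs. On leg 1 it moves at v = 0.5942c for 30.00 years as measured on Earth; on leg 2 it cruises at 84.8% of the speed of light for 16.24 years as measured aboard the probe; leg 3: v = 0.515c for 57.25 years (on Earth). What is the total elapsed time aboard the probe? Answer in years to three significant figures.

τ = 89.4 years

Leg 1: γ = 1/√(1 − 0.5942²) = 1/√0.6469 = 1.243; τ_1 = 30.00/1.243 = 24.13 years.
Leg 2: 16.24 years is already measured aboard the probe.
Leg 3: γ = 1/√(1 − 0.515²) = 1/√0.7348 = 1.167; τ_3 = 57.25/1.167 = 49.07 years.
Total: 24.13 + 16.24 + 49.07 years.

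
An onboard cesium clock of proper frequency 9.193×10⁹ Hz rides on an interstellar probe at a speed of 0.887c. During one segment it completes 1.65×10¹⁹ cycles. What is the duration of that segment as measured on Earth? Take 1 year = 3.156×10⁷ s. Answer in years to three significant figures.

γ = 1/√(1 − 0.887²) = 1/√0.2132 = 2.166
Proper time for N cycles: τ = N/f = 1.65×10¹⁹/(9.193×10⁹) = 1.795×10⁹ s = 56.87 years.
Lab-frame duration Δt = γτ = 2.166 × 56.87 = 123.2 years.

Δt = 123 years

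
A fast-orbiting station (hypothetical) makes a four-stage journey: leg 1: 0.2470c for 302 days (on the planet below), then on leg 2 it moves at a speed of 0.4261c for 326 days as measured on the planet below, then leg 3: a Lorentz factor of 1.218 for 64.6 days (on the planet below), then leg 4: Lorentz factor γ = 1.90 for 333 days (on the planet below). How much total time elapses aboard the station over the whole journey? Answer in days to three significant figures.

τ = 816 days

Leg 1: γ = 1/√(1 − 0.2470²) = 1/√0.9390 = 1.032; τ_1 = 302/1.032 = 292.6 days.
Leg 2: γ = 1/√(1 − 0.4261²) = 1/√0.8184 = 1.105; τ_2 = 326/1.105 = 294.9 days.
Leg 3: γ = 1.218; τ_3 = 64.6/1.218 = 53.04 days.
Leg 4: γ = 1.90; τ_4 = 333/1.900 = 175.3 days.
Total: 292.6 + 294.9 + 53.04 + 175.3 days.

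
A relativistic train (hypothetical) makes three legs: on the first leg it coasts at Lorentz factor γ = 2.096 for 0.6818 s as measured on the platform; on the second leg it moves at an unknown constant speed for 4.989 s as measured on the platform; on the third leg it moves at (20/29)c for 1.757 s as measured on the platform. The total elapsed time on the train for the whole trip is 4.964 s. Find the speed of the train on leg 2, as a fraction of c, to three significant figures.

Leg 1: γ = 2.096; τ_1 = 0.6818/2.096 = 0.3253 s.
Leg 2: speed unknown; τ_2 = 4.989/γ_2.
Leg 3: γ = 1/√(1 − (20/29)²) = 29/21 ≈ 1.381; τ_3 = 1.757/1.381 = 1.272 s.
Total proper time: 0.3253 + τ_2 + 1.272 = 4.964, so τ_2 = 4.964 − 1.598 = 3.366 s.
γ_2 = 4.989/3.366 = 1.482; β = √(1 − 1/γ²) = √0.5447.

β = 0.738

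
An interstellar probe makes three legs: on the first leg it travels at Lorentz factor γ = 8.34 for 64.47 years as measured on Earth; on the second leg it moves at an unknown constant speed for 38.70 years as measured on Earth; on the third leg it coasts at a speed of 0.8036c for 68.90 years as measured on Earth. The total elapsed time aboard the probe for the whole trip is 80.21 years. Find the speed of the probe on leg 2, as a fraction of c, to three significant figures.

Leg 1: γ = 8.34; τ_1 = 64.47/8.340 = 7.730 years.
Leg 2: speed unknown; τ_2 = 38.70/γ_2.
Leg 3: γ = 1/√(1 − 0.8036²) = 1/√0.3542 = 1.680; τ_3 = 68.90/1.680 = 41.01 years.
Total proper time: 7.730 + τ_2 + 41.01 = 80.21, so τ_2 = 80.21 − 48.74 = 31.47 years.
γ_2 = 38.70/31.47 = 1.230; β = √(1 − 1/γ²) = √0.3386.

β = 0.582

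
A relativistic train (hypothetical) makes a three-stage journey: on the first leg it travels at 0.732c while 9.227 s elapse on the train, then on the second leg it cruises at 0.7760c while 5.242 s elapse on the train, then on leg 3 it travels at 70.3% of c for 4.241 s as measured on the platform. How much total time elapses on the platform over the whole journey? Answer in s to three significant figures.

Δt = 26.1 s

Leg 1: γ = 1/√(1 − 0.732²) = 1/√0.4642 = 1.468; Δt_1 = 1.468 × 9.227 = 13.54 s.
Leg 2: γ = 1/√(1 − 0.7760²) = 1/√0.3978 = 1.585; Δt_2 = 1.585 × 5.242 = 8.311 s.
Leg 3: 4.241 s is already measured on the platform.
Total: 13.54 + 8.311 + 4.241 s.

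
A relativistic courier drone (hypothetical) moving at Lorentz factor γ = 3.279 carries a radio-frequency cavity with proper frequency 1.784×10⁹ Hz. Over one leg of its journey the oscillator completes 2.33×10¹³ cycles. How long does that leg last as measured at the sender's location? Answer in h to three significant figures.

γ = 3.279
Proper time for N cycles: τ = N/f = 2.33×10¹³/(1.784×10⁹) = 1.306×10⁴ s = 3.628 h.
Lab-frame duration Δt = γτ = 3.279 × 3.628 = 11.90 h.

Δt = 11.9 h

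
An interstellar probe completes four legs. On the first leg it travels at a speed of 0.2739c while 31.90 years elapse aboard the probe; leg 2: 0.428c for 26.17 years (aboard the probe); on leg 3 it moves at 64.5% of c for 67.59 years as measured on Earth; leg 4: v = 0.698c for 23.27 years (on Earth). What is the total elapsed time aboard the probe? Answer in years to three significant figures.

τ = 126 years

Leg 1: 31.90 years is already measured aboard the probe.
Leg 2: 26.17 years is already measured aboard the probe.
Leg 3: β = 0.645; γ = 1/√(1 − 0.645²) = 1/√0.5840 = 1.309; τ_3 = 67.59/1.309 = 51.65 years.
Leg 4: γ = 1/√(1 − 0.698²) = 1/√0.5128 = 1.396; τ_4 = 23.27/1.396 = 16.66 years.
Total: 31.90 + 26.17 + 51.65 + 16.66 years.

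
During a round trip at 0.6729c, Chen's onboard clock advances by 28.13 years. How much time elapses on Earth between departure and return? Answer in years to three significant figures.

γ = 1/√(1 − 0.6729²) = 1/√0.5472 = 1.352
Earth-frame duration is the dilated interval: Δt = γτ = 1.352 × 28.13 years.

Δt = 38.0 years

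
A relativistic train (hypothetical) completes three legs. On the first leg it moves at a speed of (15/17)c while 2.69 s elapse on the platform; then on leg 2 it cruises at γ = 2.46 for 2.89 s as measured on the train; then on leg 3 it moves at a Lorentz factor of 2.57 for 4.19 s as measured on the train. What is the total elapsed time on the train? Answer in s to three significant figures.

τ = 8.35 s

Leg 1: γ = 1/√(1 − (15/17)²) = 17/8 = 2.125; τ_1 = 2.69/2.125 = 1.266 s.
Leg 2: 2.89 s is already measured on the train.
Leg 3: 4.19 s is already measured on the train.
Total: 1.266 + 2.890 + 4.190 s.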